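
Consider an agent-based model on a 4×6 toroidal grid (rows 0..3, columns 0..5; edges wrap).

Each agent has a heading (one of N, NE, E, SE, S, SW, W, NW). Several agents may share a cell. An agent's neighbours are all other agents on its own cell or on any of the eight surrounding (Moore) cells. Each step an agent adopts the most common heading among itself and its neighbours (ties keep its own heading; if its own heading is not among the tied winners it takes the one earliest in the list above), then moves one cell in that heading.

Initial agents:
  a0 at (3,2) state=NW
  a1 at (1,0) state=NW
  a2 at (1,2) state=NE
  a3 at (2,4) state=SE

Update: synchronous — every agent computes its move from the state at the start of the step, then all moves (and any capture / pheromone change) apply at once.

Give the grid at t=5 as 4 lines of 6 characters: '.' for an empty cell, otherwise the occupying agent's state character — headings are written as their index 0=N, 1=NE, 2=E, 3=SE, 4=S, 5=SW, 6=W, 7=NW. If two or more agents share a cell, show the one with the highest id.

.1....
......
...7..
...3..

t=1: a0@(2,1):NW a1@(0,5):NW a2@(0,3):NE a3@(3,5):SE
t=2: a0@(1,0):NW a1@(3,4):NW a2@(3,4):NE a3@(0,0):SE
t=3: a0@(0,5):NW a1@(2,3):NW a2@(2,5):NE a3@(1,1):SE
t=4: a0@(3,4):NW a1@(1,2):NW a2@(1,0):NE a3@(2,2):SE
t=5: a0@(2,3):NW a1@(0,1):NW a2@(0,1):NE a3@(3,3):SE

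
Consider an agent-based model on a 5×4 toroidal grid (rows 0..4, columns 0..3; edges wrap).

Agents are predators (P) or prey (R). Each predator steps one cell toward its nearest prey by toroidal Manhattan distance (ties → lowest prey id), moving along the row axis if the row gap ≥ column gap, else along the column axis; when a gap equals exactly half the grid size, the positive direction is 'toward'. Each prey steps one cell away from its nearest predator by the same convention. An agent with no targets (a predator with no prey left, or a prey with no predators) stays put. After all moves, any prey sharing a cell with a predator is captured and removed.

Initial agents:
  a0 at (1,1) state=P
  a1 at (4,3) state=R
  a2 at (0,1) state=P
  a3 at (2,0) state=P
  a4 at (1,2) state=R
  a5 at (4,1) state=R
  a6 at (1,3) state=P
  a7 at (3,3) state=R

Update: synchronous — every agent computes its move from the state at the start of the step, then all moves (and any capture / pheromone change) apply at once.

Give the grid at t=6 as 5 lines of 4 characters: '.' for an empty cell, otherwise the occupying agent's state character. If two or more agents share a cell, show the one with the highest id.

....
R..P
....
.PR.
....

t=1: a0@(1,2):P a1@(3,3):R a2@(4,1):P a3@(3,0):P a4@(1,3):R a5@(3,1):R a6@(1,2):P a7@(4,3):R
t=2: a0@(1,3):P a1@(3,2):R a2@(3,1):P a3@(3,3):P a4@(1,0):R a5@(2,1):R a6@(1,3):P a7@(4,2):R
t=3: a0@(1,0):P a1@(3,3):R a2@(3,2):P a3@(3,2):P a4@(1,1):R a5@(1,1):R a6@(1,0):P a7@(0,2):R
t=4: a0@(1,1):P a1@(3,0):R a2@(3,3):P a3@(3,3):P a4@(1,2):R a5@(1,2):R a6@(1,1):P a7@(1,2):R
t=5: a0@(1,2):P a1@(3,1):R a2@(3,0):P a3@(3,0):P a4@(1,3):R a5@(1,3):R a6@(1,2):P a7@(1,3):R
t=6: a0@(1,3):P a1@(3,2):R a2@(3,1):P a3@(3,1):P a4@(1,0):R a5@(1,0):R a6@(1,3):P a7@(1,0):R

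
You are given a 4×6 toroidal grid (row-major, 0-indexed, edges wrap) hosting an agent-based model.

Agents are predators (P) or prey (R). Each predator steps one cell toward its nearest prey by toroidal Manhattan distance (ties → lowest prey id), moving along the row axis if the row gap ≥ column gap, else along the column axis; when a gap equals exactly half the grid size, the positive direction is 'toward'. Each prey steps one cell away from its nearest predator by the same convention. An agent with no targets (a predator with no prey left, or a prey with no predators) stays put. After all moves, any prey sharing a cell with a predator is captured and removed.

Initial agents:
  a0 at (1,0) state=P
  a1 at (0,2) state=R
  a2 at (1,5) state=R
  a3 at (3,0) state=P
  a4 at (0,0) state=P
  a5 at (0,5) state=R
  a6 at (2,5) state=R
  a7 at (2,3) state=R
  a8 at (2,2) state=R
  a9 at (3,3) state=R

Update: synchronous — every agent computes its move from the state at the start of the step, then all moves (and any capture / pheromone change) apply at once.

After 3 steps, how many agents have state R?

t=1: a0@(1,5):P a1@(0,3):R a2@(1,4):R a3@(0,0):P a4@(0,5):P a5@(0,4):R a6@(3,5):R a7@(2,2):R a8@(2,3):R a9@(3,2):R
t=2: a0@(1,4):P a1@(0,2):R a2@(1,3):R a3@(0,5):P a4@(0,4):P a5@(0,3):R a6@(2,5):R a7@(2,1):R a8@(2,2):R a9@(3,3):R
t=3: a0@(1,3):P a1@(0,1):R a2@(1,2):R a3@(0,4):P a4@(0,3):P a5@(0,2):R a6@(3,5):R a7@(2,0):R a8@(2,1):R a9@(2,3):R

7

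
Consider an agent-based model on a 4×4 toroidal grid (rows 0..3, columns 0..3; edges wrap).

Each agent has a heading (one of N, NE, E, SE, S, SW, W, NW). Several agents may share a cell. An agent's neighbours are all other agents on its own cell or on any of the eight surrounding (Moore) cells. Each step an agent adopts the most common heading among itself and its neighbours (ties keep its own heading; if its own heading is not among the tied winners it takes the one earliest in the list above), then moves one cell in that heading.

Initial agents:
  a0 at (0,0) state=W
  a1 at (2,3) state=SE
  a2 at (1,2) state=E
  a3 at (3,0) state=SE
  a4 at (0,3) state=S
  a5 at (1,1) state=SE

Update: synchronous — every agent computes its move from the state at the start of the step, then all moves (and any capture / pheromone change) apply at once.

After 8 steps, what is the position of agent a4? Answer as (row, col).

(0, 2)

t=1: a0@(1,1):SE a1@(3,0):SE a2@(2,3):SE a3@(0,1):SE a4@(1,3):S a5@(2,2):SE
t=2: a0@(2,2):SE a1@(0,1):SE a2@(3,0):SE a3@(1,2):SE a4@(2,0):SE a5@(3,3):SE
t=3: a0@(3,3):SE a1@(1,2):SE a2@(0,1):SE a3@(2,3):SE a4@(3,1):SE a5@(0,0):SE
t=4: a0@(0,0):SE a1@(2,3):SE a2@(1,2):SE a3@(3,0):SE a4@(0,2):SE a5@(1,1):SE
t=5: a0@(1,1):SE a1@(3,0):SE a2@(2,3):SE a3@(0,1):SE a4@(1,3):SE a5@(2,2):SE
t=6: a0@(2,2):SE a1@(0,1):SE a2@(3,0):SE a3@(1,2):SE a4@(2,0):SE a5@(3,3):SE
t=7: a0@(3,3):SE a1@(1,2):SE a2@(0,1):SE a3@(2,3):SE a4@(3,1):SE a5@(0,0):SE
t=8: a0@(0,0):SE a1@(2,3):SE a2@(1,2):SE a3@(3,0):SE a4@(0,2):SE a5@(1,1):SE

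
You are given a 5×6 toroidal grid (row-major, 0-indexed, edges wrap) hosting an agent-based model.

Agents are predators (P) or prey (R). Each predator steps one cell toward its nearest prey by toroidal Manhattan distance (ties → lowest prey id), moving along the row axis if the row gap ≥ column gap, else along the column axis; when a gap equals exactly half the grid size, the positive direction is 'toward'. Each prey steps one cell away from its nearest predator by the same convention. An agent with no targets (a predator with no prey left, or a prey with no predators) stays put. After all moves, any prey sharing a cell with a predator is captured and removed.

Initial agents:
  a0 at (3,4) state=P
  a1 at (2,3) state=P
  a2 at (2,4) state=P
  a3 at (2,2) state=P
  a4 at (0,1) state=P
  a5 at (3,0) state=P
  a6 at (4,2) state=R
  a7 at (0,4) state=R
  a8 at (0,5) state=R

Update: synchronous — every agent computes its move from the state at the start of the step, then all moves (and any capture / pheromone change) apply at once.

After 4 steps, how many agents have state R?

t=1: a0@(4,4):P a1@(3,3):P a2@(1,4):P a3@(3,2):P a4@(4,1):P a5@(3,1):P a6@(0,2):R a8@(0,4):R
t=2: a0@(0,4):P a1@(4,3):P a2@(0,4):P a3@(4,2):P a4@(0,1):P a5@(4,1):P a6@(1,2):R a8@(1,4):R
t=3: a0@(1,4):P a1@(0,3):P a2@(1,4):P a3@(0,2):P a4@(1,1):P a5@(0,1):P a6@(2,2):R a8@(2,4):R
t=4: a0@(2,4):P a1@(1,3):P a2@(2,4):P a3@(1,2):P a4@(2,1):P a5@(1,1):P a6@(3,2):R a8@(3,4):R

2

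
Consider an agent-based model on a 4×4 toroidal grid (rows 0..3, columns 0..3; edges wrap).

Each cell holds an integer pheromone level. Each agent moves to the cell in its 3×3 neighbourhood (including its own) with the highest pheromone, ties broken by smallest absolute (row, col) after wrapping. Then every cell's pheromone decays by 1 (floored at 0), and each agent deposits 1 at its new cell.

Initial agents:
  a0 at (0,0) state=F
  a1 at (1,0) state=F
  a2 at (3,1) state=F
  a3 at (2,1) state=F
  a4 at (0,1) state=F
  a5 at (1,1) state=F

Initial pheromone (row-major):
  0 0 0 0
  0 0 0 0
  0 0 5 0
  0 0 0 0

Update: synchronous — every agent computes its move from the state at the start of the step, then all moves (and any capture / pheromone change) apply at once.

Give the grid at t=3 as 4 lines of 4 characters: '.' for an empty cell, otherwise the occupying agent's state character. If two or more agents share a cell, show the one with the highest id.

F...
....
..F.
....

t=1: a0@(0,0) a1@(0,0) a2@(2,2) a3@(2,2) a4@(0,0) a5@(2,2) | pheromone: 3 0 0 0 / 0 0 0 0 / 0 0 7 0 / 0 0 0 0
t=2: a0@(0,0) a1@(0,0) a2@(2,2) a3@(2,2) a4@(0,0) a5@(2,2) | pheromone: 5 0 0 0 / 0 0 0 0 / 0 0 9 0 / 0 0 0 0
t=3: a0@(0,0) a1@(0,0) a2@(2,2) a3@(2,2) a4@(0,0) a5@(2,2) | pheromone: 7 0 0 0 / 0 0 0 0 / 0 0 11 0 / 0 0 0 0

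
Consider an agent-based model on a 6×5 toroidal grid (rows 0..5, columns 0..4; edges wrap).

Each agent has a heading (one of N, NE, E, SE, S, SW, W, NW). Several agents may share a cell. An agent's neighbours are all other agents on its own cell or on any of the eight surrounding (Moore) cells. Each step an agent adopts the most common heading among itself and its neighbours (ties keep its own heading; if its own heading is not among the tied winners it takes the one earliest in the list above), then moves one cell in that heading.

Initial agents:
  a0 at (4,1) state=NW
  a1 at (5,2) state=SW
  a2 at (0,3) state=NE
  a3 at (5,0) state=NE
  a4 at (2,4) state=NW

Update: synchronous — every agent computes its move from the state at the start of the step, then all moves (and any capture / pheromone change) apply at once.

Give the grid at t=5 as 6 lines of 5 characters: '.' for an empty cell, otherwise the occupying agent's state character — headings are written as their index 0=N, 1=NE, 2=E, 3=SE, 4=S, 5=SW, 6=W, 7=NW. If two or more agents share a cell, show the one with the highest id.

1....
...1.
.....
....7
..5..
.7...

t=1: a0@(3,0):NW a1@(0,1):SW a2@(5,4):NE a3@(4,1):NE a4@(1,3):NW
t=2: a0@(2,4):NW a1@(1,0):SW a2@(4,0):NE a3@(3,2):NE a4@(0,2):NW
t=3: a0@(1,3):NW a1@(2,4):SW a2@(3,1):NE a3@(2,3):NE a4@(5,1):NW
t=4: a0@(0,2):NW a1@(3,3):SW a2@(2,2):NE a3@(1,4):NE a4@(4,0):NW
t=5: a0@(5,1):NW a1@(4,2):SW a2@(1,3):NE a3@(0,0):NE a4@(3,4):NW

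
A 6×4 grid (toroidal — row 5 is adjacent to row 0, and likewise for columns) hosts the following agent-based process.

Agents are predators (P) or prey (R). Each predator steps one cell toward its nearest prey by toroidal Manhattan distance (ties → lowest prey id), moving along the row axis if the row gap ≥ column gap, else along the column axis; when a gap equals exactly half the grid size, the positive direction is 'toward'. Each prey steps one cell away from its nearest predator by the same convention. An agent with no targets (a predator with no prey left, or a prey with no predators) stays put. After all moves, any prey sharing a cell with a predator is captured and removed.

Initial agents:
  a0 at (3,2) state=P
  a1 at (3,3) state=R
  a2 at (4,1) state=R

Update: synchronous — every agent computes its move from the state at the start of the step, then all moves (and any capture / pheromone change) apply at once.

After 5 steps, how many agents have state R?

t=1: a0@(3,3):P a1@(3,0):R a2@(5,1):R
t=2: a0@(3,0):P a1@(3,1):R a2@(0,1):R
t=3: a0@(3,1):P a1@(3,2):R a2@(5,1):R
t=4: a0@(3,2):P a1@(3,3):R a2@(0,1):R
t=5: a0@(3,3):P a1@(3,0):R a2@(5,1):R

2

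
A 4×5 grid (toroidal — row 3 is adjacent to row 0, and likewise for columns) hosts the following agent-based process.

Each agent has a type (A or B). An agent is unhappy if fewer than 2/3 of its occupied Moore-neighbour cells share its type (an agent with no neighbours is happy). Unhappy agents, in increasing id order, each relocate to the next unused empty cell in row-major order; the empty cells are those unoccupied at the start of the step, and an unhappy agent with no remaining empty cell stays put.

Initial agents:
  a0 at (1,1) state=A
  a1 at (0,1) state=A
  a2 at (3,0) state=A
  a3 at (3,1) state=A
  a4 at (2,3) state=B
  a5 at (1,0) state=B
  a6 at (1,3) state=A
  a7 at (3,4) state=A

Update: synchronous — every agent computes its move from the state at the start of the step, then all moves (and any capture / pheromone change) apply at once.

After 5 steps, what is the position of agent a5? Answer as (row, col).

(1, 2)

t=1: a0@(0,0):A a1@(0,1):A a2@(3,0):A a3@(3,1):A a4@(0,2):B a5@(0,3):B a6@(0,4):A a7@(1,2):A
t=2: a0@(0,0):A a1@(0,1):A a2@(3,0):A a3@(3,1):A a4@(1,0):B a5@(1,1):B a6@(0,4):A a7@(1,3):A
t=3: a0@(0,0):A a1@(0,2):A a2@(3,0):A a3@(3,1):A a4@(0,3):B a5@(1,2):B a6@(0,4):A a7@(1,3):A
t=4: a0@(0,0):A a1@(0,1):A a2@(3,0):A a3@(3,1):A a4@(1,0):B a5@(1,1):B a6@(0,4):A a7@(1,4):A
t=5: a0@(0,0):A a1@(0,2):A a2@(3,0):A a3@(3,1):A a4@(0,3):B a5@(1,2):B a6@(0,4):A a7@(1,4):A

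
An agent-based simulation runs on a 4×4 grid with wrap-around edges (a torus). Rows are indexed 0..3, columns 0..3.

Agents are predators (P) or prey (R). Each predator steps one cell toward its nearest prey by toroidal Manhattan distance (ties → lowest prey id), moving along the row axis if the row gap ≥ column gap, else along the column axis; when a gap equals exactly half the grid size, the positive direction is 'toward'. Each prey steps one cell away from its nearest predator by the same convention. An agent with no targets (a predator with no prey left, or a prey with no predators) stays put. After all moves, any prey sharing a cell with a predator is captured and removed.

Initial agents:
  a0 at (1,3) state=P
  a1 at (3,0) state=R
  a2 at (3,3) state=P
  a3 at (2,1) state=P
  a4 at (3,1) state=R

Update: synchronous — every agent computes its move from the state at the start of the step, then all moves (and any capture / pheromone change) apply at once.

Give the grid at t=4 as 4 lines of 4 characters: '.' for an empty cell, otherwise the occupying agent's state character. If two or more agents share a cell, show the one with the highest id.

....
...P
PP..
.R..

t=1: a0@(2,3):P a2@(3,0):P a3@(3,1):P a4@(0,1):R
t=2: a0@(3,3):P a2@(0,0):P a3@(0,1):P a4@(1,1):R
t=3: a0@(0,3):P a2@(1,0):P a3@(1,1):P a4@(2,1):R
t=4: a0@(1,3):P a2@(2,0):P a3@(2,1):P a4@(3,1):R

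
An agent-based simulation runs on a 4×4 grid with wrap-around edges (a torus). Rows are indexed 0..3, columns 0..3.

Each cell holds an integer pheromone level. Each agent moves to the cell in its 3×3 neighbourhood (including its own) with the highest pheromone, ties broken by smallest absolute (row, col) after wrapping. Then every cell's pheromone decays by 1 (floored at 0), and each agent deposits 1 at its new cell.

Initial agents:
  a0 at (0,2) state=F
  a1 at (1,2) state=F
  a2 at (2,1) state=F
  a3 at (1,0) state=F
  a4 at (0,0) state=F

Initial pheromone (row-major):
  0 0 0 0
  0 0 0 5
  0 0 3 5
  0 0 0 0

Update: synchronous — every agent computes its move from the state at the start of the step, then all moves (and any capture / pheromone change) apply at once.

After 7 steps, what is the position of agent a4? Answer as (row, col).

(1, 3)

t=1: a0@(1,3) a1@(1,3) a2@(2,2) a3@(1,3) a4@(1,3) | pheromone: 0 0 0 0 / 0 0 0 8 / 0 0 3 4 / 0 0 0 0
t=2: a0@(1,3) a1@(1,3) a2@(1,3) a3@(1,3) a4@(1,3) | pheromone: 0 0 0 0 / 0 0 0 12 / 0 0 2 3 / 0 0 0 0
t=3: a0@(1,3) a1@(1,3) a2@(1,3) a3@(1,3) a4@(1,3) | pheromone: 0 0 0 0 / 0 0 0 16 / 0 0 1 2 / 0 0 0 0
t=4: a0@(1,3) a1@(1,3) a2@(1,3) a3@(1,3) a4@(1,3) | pheromone: 0 0 0 0 / 0 0 0 20 / 0 0 0 1 / 0 0 0 0
t=5: a0@(1,3) a1@(1,3) a2@(1,3) a3@(1,3) a4@(1,3) | pheromone: 0 0 0 0 / 0 0 0 24 / 0 0 0 0 / 0 0 0 0
t=6: a0@(1,3) a1@(1,3) a2@(1,3) a3@(1,3) a4@(1,3) | pheromone: 0 0 0 0 / 0 0 0 28 / 0 0 0 0 / 0 0 0 0
t=7: a0@(1,3) a1@(1,3) a2@(1,3) a3@(1,3) a4@(1,3) | pheromone: 0 0 0 0 / 0 0 0 32 / 0 0 0 0 / 0 0 0 0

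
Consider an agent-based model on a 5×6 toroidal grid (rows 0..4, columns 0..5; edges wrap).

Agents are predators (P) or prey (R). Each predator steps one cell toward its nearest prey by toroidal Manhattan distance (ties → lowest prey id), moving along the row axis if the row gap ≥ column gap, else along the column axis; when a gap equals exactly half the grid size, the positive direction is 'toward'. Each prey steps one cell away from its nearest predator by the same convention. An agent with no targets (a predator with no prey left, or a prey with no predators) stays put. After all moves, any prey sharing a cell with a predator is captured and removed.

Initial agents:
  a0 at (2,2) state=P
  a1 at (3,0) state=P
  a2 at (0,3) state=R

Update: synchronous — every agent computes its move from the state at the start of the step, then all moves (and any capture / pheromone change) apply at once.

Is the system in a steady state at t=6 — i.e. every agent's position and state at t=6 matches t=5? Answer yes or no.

t=1: a0@(1,2):P a1@(3,1):P a2@(4,3):R
t=2: a0@(0,2):P a1@(3,2):P a2@(3,3):R
t=3: a0@(4,2):P a1@(3,3):P a2@(3,4):R
t=4: a0@(4,3):P a1@(3,4):P a2@(3,5):R
t=5: a0@(4,4):P a1@(3,5):P a2@(3,0):R
t=6: a0@(4,5):P a1@(3,0):P a2@(3,1):R

no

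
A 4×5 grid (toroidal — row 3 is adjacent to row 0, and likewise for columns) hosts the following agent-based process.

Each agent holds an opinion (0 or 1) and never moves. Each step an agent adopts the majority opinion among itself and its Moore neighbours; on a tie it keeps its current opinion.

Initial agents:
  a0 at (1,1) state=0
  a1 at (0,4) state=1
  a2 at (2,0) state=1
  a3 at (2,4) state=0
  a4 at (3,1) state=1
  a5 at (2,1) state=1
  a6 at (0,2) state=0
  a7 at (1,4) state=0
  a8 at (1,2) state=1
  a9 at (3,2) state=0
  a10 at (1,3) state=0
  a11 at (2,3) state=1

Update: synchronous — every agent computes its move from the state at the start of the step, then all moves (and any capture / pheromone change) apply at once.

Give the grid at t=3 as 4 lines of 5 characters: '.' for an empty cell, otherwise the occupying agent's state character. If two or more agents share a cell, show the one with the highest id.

t=1: a0@(1,1):1 a1@(0,4):0 a2@(2,0):1 a3@(2,4):0 a4@(3,1):1 a5@(2,1):1 a6@(0,2):0 a7@(1,4):0 a8@(1,2):1 a9@(3,2):1 a10@(1,3):0 a11@(2,3):0
t=2: a0@(1,1):1 a1@(0,4):0 a2@(2,0):1 a3@(2,4):0 a4@(3,1):1 a5@(2,1):1 a6@(0,2):1 a7@(1,4):0 a8@(1,2):1 a9@(3,2):1 a10@(1,3):0 a11@(2,3):0
t=3: (unchanged — steady state)

..1.0
.1100
11.00
.11..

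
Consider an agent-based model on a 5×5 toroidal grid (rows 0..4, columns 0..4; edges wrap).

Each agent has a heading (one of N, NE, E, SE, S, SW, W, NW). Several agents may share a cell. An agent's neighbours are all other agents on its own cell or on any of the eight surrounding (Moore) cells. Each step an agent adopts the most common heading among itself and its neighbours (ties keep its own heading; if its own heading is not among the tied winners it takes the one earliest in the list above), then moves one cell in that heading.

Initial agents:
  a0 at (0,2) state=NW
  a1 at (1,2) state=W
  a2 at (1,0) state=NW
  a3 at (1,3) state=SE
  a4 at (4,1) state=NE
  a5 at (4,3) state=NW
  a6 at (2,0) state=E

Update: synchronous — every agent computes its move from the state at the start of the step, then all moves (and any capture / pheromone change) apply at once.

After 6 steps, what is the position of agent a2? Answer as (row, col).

(0, 4)

t=1: a0@(4,1):NW a1@(1,1):W a2@(0,4):NW a3@(2,4):SE a4@(3,2):NE a5@(3,2):NW a6@(2,1):E
t=2: a0@(3,0):NW a1@(1,0):W a2@(4,3):NW a3@(3,0):SE a4@(2,1):NW a5@(2,1):NW a6@(2,2):E
t=3: a0@(2,4):NW a1@(0,4):NW a2@(3,2):NW a3@(2,4):NW a4@(1,0):NW a5@(1,0):NW a6@(1,1):NW
t=4: a0@(1,3):NW a1@(4,3):NW a2@(2,1):NW a3@(1,3):NW a4@(0,4):NW a5@(0,4):NW a6@(0,0):NW
t=5: a0@(0,2):NW a1@(3,2):NW a2@(1,0):NW a3@(0,2):NW a4@(4,3):NW a5@(4,3):NW a6@(4,4):NW
t=6: a0@(4,1):NW a1@(2,1):NW a2@(0,4):NW a3@(4,1):NW a4@(3,2):NW a5@(3,2):NW a6@(3,3):NW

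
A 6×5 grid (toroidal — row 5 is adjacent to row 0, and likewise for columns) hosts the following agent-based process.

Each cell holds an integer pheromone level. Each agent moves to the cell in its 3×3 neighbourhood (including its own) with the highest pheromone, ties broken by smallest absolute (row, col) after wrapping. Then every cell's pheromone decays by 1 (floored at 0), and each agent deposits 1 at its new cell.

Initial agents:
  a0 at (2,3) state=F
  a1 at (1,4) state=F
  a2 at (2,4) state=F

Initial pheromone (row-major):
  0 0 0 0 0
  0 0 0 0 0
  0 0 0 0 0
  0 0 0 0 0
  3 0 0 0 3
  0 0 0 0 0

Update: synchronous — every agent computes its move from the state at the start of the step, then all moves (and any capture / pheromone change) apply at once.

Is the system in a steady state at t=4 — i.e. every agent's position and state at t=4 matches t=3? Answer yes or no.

t=1: a0@(1,2) a1@(0,0) a2@(1,0) | pheromone: 1 0 0 0 0 / 1 0 1 0 0 / 0 0 0 0 0 / 0 0 0 0 0 / 2 0 0 0 2 / 0 0 0 0 0
t=2: a0@(1,2) a1@(0,0) a2@(0,0) | pheromone: 2 0 0 0 0 / 0 0 1 0 0 / 0 0 0 0 0 / 0 0 0 0 0 / 1 0 0 0 1 / 0 0 0 0 0
t=3: a0@(1,2) a1@(0,0) a2@(0,0) | pheromone: 3 0 0 0 0 / 0 0 1 0 0 / 0 0 0 0 0 / 0 0 0 0 0 / 0 0 0 0 0 / 0 0 0 0 0
t=4: a0@(1,2) a1@(0,0) a2@(0,0) | pheromone: 4 0 0 0 0 / 0 0 1 0 0 / 0 0 0 0 0 / 0 0 0 0 0 / 0 0 0 0 0 / 0 0 0 0 0

yes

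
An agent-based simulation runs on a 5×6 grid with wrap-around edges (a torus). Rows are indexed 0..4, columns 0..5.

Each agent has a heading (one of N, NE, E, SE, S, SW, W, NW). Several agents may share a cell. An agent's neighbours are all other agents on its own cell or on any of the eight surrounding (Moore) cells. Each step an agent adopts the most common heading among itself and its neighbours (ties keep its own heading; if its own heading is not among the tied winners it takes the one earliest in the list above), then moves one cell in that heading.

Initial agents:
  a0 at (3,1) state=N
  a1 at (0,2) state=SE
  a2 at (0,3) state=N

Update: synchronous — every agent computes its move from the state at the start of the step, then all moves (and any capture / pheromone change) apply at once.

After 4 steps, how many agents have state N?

t=1: a0@(2,1):N a1@(1,3):SE a2@(4,3):N
t=2: a0@(1,1):N a1@(2,4):SE a2@(3,3):N
t=3: a0@(0,1):N a1@(3,5):SE a2@(2,3):N
t=4: a0@(4,1):N a1@(4,0):SE a2@(1,3):N

2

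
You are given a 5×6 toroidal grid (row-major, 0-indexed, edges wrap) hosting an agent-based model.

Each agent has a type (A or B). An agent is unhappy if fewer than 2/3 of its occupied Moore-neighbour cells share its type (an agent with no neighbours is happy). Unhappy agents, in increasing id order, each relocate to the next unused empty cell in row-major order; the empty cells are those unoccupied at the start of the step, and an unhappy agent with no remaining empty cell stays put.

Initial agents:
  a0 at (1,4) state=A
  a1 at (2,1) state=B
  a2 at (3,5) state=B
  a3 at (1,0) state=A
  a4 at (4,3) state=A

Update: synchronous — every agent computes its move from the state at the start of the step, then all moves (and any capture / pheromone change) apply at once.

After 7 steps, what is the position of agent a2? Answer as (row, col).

t=1: a0@(1,4):A a1@(0,0):B a2@(3,5):B a3@(0,1):A a4@(4,3):A
t=2: a0@(1,4):A a1@(0,2):B a2@(3,5):B a3@(0,3):A a4@(4,3):A
t=3: a0@(1,4):A a1@(0,0):B a2@(3,5):B a3@(0,3):A a4@(0,1):A
t=4: a0@(1,4):A a1@(0,2):B a2@(3,5):B a3@(0,3):A a4@(0,4):A
t=5: a0@(1,4):A a1@(0,0):B a2@(3,5):B a3@(0,3):A a4@(0,4):A
t=6: (unchanged — steady state)

(3, 5)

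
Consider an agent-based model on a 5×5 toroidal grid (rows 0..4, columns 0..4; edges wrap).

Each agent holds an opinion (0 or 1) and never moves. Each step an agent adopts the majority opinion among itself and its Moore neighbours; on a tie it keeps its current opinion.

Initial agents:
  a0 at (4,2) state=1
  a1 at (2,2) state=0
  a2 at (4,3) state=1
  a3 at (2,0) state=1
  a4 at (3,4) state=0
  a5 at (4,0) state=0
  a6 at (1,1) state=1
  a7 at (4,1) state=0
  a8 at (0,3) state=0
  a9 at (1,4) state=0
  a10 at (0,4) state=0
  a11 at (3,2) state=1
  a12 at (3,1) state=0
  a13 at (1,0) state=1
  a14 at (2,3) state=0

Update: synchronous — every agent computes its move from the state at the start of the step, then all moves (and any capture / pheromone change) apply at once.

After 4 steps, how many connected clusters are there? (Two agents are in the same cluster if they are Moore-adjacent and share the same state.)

t=1: a0@(4,2):1 a1@(2,2):0 a2@(4,3):1 a3@(2,0):1 a4@(3,4):0 a5@(4,0):0 a6@(1,1):1 a7@(4,1):0 a8@(0,3):0 a9@(1,4):0 a10@(0,4):0 a11@(3,2):0 a12@(3,1):0 a13@(1,0):1 a14@(2,3):0
t=2: a0@(4,2):0 a1@(2,2):0 a2@(4,3):0 a3@(2,0):1 a4@(3,4):0 a5@(4,0):0 a6@(1,1):1 a7@(4,1):0 a8@(0,3):0 a9@(1,4):0 a10@(0,4):0 a11@(3,2):0 a12@(3,1):0 a13@(1,0):1 a14@(2,3):0
t=3: (unchanged — steady state)

2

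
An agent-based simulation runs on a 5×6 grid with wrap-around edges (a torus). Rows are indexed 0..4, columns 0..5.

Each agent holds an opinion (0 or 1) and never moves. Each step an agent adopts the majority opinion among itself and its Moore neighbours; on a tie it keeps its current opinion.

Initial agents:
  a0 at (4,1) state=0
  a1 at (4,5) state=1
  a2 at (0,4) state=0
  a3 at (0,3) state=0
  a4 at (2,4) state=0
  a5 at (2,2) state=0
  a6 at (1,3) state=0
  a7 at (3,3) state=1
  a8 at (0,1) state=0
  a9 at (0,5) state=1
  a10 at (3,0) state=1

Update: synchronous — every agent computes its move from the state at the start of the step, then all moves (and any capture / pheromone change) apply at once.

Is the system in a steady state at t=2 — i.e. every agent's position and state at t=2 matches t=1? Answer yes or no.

t=1: a0@(4,1):0 a1@(4,5):1 a2@(0,4):0 a3@(0,3):0 a4@(2,4):0 a5@(2,2):0 a6@(1,3):0 a7@(3,3):0 a8@(0,1):0 a9@(0,5):1 a10@(3,0):1
t=2: (unchanged — steady state)

yes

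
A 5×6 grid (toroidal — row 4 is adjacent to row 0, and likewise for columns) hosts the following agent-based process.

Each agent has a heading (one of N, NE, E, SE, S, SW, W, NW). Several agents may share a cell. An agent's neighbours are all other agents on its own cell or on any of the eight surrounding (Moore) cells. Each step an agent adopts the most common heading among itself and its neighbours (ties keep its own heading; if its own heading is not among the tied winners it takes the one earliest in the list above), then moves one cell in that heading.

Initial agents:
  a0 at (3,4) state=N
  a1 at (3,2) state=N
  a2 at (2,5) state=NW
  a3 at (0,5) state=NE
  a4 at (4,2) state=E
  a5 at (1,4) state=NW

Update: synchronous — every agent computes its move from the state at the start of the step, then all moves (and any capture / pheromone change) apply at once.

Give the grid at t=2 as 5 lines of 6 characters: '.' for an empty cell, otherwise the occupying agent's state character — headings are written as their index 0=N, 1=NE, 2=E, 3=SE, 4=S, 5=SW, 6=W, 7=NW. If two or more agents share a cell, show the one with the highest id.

...7..
..0.0.
......
.1....
..7.2.

t=1: a0@(2,4):N a1@(2,2):N a2@(1,4):NW a3@(4,0):NE a4@(4,3):E a5@(0,3):NW
t=2: a0@(1,4):N a1@(1,2):N a2@(0,3):NW a3@(3,1):NE a4@(4,4):E a5@(4,2):NW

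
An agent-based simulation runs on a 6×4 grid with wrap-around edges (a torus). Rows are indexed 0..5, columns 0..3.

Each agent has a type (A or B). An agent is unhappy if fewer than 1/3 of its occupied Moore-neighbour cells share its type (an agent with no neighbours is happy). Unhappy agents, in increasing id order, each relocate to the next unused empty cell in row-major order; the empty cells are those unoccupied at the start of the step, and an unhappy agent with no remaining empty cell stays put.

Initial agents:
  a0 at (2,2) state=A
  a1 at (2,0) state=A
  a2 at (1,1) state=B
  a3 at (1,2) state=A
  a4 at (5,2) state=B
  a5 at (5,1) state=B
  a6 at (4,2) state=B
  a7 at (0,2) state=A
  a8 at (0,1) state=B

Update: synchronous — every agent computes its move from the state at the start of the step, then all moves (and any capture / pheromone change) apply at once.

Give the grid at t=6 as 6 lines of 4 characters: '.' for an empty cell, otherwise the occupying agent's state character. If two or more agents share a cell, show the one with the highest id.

t=1: a0@(2,2):A a1@(0,0):A a2@(0,3):B a3@(1,2):A a4@(5,2):B a5@(5,1):B a6@(4,2):B a7@(1,0):A a8@(0,1):B
t=2: a0@(2,2):A a1@(0,2):A a2@(1,1):B a3@(1,2):A a4@(5,2):B a5@(5,1):B a6@(4,2):B a7@(1,0):A a8@(0,1):B
t=3: a0@(2,2):A a1@(0,0):A a2@(0,3):B a3@(1,2):A a4@(5,2):B a5@(5,1):B a6@(4,2):B a7@(1,3):A a8@(0,1):B
t=4: a0@(2,2):A a1@(0,2):A a2@(1,0):B a3@(1,2):A a4@(5,2):B a5@(5,1):B a6@(4,2):B a7@(1,3):A a8@(0,1):B
t=5: (unchanged — steady state)

.BA.
B.AA
..A.
....
..B.
.BB.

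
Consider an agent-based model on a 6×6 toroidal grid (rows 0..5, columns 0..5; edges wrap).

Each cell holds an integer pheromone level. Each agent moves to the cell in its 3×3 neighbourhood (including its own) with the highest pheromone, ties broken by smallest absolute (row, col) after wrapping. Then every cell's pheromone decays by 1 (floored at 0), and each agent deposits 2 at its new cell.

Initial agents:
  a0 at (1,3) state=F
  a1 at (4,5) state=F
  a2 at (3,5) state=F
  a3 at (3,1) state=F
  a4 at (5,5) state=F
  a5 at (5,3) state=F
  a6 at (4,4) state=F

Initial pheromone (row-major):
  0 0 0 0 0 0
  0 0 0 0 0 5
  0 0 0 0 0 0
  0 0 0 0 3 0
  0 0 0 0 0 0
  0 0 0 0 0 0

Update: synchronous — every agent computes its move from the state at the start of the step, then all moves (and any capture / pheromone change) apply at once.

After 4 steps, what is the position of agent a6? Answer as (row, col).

(3, 4)

t=1: a0@(0,2) a1@(3,4) a2@(3,4) a3@(2,0) a4@(0,0) a5@(0,2) a6@(3,4) | pheromone: 2 0 4 0 0 0 / 0 0 0 0 0 4 / 2 0 0 0 0 0 / 0 0 0 0 8 0 / 0 0 0 0 0 0 / 0 0 0 0 0 0
t=2: a0@(0,2) a1@(3,4) a2@(3,4) a3@(1,5) a4@(1,5) a5@(0,2) a6@(3,4) | pheromone: 1 0 7 0 0 0 / 0 0 0 0 0 7 / 1 0 0 0 0 0 / 0 0 0 0 13 0 / 0 0 0 0 0 0 / 0 0 0 0 0 0
t=3: a0@(0,2) a1@(3,4) a2@(3,4) a3@(1,5) a4@(1,5) a5@(0,2) a6@(3,4) | pheromone: 0 0 10 0 0 0 / 0 0 0 0 0 10 / 0 0 0 0 0 0 / 0 0 0 0 18 0 / 0 0 0 0 0 0 / 0 0 0 0 0 0
t=4: a0@(0,2) a1@(3,4) a2@(3,4) a3@(1,5) a4@(1,5) a5@(0,2) a6@(3,4) | pheromone: 0 0 13 0 0 0 / 0 0 0 0 0 13 / 0 0 0 0 0 0 / 0 0 0 0 23 0 / 0 0 0 0 0 0 / 0 0 0 0 0 0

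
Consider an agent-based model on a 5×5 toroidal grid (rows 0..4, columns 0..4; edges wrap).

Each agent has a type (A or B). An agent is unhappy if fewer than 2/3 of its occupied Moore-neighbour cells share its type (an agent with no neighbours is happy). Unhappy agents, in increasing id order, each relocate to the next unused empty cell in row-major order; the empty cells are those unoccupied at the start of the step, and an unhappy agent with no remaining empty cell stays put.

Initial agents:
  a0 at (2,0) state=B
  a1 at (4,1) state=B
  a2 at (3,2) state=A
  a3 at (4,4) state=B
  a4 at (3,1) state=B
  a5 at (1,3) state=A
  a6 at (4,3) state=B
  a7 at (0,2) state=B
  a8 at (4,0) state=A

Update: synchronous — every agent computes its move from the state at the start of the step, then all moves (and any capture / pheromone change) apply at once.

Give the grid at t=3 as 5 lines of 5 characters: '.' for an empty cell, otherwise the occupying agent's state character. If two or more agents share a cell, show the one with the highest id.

BAABB
BA.B.
.....
.....
...B.

t=1: a0@(2,0):B a1@(0,0):B a2@(0,1):A a3@(0,3):B a4@(0,4):B a5@(1,0):A a6@(4,3):B a7@(0,2):B a8@(1,1):A
t=2: a0@(1,2):B a1@(1,3):B a2@(1,4):A a3@(0,3):B a4@(0,4):B a5@(2,1):A a6@(4,3):B a7@(2,2):B a8@(2,3):A
t=3: a0@(0,0):B a1@(1,3):B a2@(0,1):A a3@(0,3):B a4@(0,4):B a5@(0,2):A a6@(4,3):B a7@(1,0):B a8@(1,1):A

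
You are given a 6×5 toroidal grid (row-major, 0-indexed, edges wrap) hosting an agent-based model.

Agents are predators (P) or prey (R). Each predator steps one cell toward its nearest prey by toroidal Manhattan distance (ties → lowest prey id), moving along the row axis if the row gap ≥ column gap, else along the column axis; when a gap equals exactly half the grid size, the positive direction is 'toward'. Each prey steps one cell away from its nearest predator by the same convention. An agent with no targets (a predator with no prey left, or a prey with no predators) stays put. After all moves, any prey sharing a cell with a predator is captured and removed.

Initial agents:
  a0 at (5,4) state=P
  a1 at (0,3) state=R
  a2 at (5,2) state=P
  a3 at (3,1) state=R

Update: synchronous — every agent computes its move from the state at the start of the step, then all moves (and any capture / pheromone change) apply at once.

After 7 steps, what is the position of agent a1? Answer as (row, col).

t=1: a0@(0,4):P a1@(1,3):R a2@(0,2):P a3@(2,1):R
t=2: a0@(1,4):P a1@(2,3):R a2@(1,2):P a3@(3,1):R
t=3: a0@(2,4):P a1@(3,3):R a2@(2,2):P a3@(4,1):R
t=4: a0@(3,4):P a1@(4,3):R a2@(3,2):P a3@(5,1):R
t=5: a0@(4,4):P a1@(5,3):R a2@(4,2):P a3@(0,1):R
t=6: a0@(5,4):P a1@(0,3):R a2@(5,2):P a3@(1,1):R
t=7: a0@(0,4):P a1@(1,3):R a2@(0,2):P a3@(2,1):R

(1, 3)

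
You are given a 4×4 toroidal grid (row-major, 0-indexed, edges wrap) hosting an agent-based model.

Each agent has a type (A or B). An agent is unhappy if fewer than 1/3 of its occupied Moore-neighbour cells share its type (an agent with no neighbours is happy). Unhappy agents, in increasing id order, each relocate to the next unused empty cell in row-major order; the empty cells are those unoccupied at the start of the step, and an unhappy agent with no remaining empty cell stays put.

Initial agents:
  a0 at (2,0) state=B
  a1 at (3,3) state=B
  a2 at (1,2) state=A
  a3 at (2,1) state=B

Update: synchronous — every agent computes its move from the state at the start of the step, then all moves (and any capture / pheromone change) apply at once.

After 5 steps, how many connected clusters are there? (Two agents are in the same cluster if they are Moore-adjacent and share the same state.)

2

t=1: a0@(2,0):B a1@(3,3):B a2@(0,0):A a3@(2,1):B
t=2: a0@(2,0):B a1@(3,3):B a2@(0,1):A a3@(2,1):B
t=3: (unchanged — steady state)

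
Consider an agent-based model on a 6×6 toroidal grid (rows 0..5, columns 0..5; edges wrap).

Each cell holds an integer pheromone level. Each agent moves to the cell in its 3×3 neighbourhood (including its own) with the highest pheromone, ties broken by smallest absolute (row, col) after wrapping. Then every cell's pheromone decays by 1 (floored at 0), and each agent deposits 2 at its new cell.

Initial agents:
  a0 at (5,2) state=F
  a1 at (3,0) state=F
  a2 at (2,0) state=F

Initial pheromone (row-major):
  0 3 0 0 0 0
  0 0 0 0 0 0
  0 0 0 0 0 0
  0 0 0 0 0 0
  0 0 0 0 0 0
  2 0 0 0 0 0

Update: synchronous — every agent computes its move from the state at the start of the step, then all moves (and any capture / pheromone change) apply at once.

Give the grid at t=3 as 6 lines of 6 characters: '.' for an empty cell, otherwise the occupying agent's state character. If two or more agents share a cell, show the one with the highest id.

t=1: a0@(0,1) a1@(2,0) a2@(1,0) | pheromone: 0 4 0 0 0 0 / 2 0 0 0 0 0 / 2 0 0 0 0 0 / 0 0 0 0 0 0 / 0 0 0 0 0 0 / 1 0 0 0 0 0
t=2: a0@(0,1) a1@(1,0) a2@(0,1) | pheromone: 0 7 0 0 0 0 / 3 0 0 0 0 0 / 1 0 0 0 0 0 / 0 0 0 0 0 0 / 0 0 0 0 0 0 / 0 0 0 0 0 0
t=3: a0@(0,1) a1@(0,1) a2@(0,1) | pheromone: 0 12 0 0 0 0 / 2 0 0 0 0 0 / 0 0 0 0 0 0 / 0 0 0 0 0 0 / 0 0 0 0 0 0 / 0 0 0 0 0 0

.F....
......
......
......
......
......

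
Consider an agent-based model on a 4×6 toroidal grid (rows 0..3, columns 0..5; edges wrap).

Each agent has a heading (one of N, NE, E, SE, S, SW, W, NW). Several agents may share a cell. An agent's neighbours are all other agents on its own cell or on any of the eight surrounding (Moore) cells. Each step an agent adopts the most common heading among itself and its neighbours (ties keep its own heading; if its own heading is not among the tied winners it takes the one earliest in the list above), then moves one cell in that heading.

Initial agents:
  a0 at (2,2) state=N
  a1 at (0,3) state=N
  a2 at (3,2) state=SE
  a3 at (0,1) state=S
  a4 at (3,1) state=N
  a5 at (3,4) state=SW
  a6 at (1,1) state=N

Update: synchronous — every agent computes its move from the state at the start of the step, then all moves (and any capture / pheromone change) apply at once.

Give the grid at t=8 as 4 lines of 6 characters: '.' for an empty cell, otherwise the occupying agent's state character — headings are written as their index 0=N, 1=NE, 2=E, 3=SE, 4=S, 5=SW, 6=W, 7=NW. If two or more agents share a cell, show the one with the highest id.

.0.0..
.0.0..
..0...
.00...

t=1: a0@(1,2):N a1@(3,3):N a2@(2,2):N a3@(3,1):N a4@(2,1):N a5@(0,3):SW a6@(0,1):N
t=2: a0@(0,2):N a1@(2,3):N a2@(1,2):N a3@(2,1):N a4@(1,1):N a5@(3,3):N a6@(3,1):N
t=3: a0@(3,2):N a1@(1,3):N a2@(0,2):N a3@(1,1):N a4@(0,1):N a5@(2,3):N a6@(2,1):N
t=4: a0@(2,2):N a1@(0,3):N a2@(3,2):N a3@(0,1):N a4@(3,1):N a5@(1,3):N a6@(1,1):N
t=5: a0@(1,2):N a1@(3,3):N a2@(2,2):N a3@(3,1):N a4@(2,1):N a5@(0,3):N a6@(0,1):N
t=6: a0@(0,2):N a1@(2,3):N a2@(1,2):N a3@(2,1):N a4@(1,1):N a5@(3,3):N a6@(3,1):N
t=7: a0@(3,2):N a1@(1,3):N a2@(0,2):N a3@(1,1):N a4@(0,1):N a5@(2,3):N a6@(2,1):N
t=8: a0@(2,2):N a1@(0,3):N a2@(3,2):N a3@(0,1):N a4@(3,1):N a5@(1,3):N a6@(1,1):N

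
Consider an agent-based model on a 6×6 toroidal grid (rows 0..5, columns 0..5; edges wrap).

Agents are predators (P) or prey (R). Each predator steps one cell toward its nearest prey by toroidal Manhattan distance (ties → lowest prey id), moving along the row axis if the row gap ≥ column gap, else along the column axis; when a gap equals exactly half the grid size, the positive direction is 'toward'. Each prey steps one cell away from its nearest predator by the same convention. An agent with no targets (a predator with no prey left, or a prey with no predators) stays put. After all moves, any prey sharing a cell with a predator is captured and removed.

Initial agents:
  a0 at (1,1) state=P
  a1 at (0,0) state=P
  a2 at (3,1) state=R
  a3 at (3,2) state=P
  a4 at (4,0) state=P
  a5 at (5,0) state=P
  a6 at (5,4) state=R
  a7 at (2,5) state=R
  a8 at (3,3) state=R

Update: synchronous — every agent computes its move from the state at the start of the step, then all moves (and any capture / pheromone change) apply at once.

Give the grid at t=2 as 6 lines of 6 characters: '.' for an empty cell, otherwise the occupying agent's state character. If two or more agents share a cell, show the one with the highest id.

....P.
......
..PR..
..PR.P
......
..R.P.

t=1: a0@(2,1):P a1@(0,5):P a3@(3,1):P a4@(3,0):P a5@(5,5):P a6@(5,3):R a7@(2,4):R a8@(3,4):R
t=2: a0@(2,2):P a1@(0,4):P a3@(3,2):P a4@(3,5):P a5@(5,4):P a6@(5,2):R a7@(2,3):R a8@(3,3):R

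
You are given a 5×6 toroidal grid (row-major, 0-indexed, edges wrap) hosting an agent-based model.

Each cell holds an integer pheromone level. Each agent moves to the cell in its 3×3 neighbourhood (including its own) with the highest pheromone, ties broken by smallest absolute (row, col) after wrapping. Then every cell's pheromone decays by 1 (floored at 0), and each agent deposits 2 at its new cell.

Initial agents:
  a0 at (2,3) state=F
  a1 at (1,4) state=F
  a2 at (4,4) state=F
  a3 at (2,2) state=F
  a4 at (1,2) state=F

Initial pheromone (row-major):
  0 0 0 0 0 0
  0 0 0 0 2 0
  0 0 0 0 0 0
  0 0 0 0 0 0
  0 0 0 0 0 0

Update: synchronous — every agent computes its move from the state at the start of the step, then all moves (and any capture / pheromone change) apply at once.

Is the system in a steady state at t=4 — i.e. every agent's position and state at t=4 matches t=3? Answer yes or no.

yes

t=1: a0@(1,4) a1@(1,4) a2@(0,3) a3@(1,1) a4@(0,1) | pheromone: 0 2 0 2 0 0 / 0 2 0 0 5 0 / 0 0 0 0 0 0 / 0 0 0 0 0 0 / 0 0 0 0 0 0
t=2: a0@(1,4) a1@(1,4) a2@(1,4) a3@(0,1) a4@(0,1) | pheromone: 0 5 0 1 0 0 / 0 1 0 0 10 0 / 0 0 0 0 0 0 / 0 0 0 0 0 0 / 0 0 0 0 0 0
t=3: a0@(1,4) a1@(1,4) a2@(1,4) a3@(0,1) a4@(0,1) | pheromone: 0 8 0 0 0 0 / 0 0 0 0 15 0 / 0 0 0 0 0 0 / 0 0 0 0 0 0 / 0 0 0 0 0 0
t=4: a0@(1,4) a1@(1,4) a2@(1,4) a3@(0,1) a4@(0,1) | pheromone: 0 11 0 0 0 0 / 0 0 0 0 20 0 / 0 0 0 0 0 0 / 0 0 0 0 0 0 / 0 0 0 0 0 0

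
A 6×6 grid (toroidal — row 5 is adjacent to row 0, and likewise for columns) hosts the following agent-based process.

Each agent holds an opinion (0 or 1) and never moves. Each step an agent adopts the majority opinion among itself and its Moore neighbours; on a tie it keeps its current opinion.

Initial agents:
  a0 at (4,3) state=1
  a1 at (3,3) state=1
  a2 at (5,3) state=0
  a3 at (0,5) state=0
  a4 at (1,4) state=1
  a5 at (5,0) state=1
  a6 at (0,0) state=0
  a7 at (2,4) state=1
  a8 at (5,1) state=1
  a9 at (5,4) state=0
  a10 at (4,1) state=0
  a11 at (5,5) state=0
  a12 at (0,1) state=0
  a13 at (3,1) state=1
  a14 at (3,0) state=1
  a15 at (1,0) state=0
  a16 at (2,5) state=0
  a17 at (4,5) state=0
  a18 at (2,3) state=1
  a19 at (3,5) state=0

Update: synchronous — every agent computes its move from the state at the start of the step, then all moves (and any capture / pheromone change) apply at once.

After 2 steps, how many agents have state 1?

6

t=1: a0@(4,3):1 a1@(3,3):1 a2@(5,3):0 a3@(0,5):0 a4@(1,4):1 a5@(5,0):0 a6@(0,0):0 a7@(2,4):1 a8@(5,1):0 a9@(5,4):0 a10@(4,1):1 a11@(5,5):0 a12@(0,1):0 a13@(3,1):1 a14@(3,0):0 a15@(1,0):0 a16@(2,5):0 a17@(4,5):0 a18@(2,3):1 a19@(3,5):0
t=2: a0@(4,3):1 a1@(3,3):1 a2@(5,3):0 a3@(0,5):0 a4@(1,4):1 a5@(5,0):0 a6@(0,0):0 a7@(2,4):1 a8@(5,1):0 a9@(5,4):0 a10@(4,1):0 a11@(5,5):0 a12@(0,1):0 a13@(3,1):1 a14@(3,0):0 a15@(1,0):0 a16@(2,5):0 a17@(4,5):0 a18@(2,3):1 a19@(3,5):0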